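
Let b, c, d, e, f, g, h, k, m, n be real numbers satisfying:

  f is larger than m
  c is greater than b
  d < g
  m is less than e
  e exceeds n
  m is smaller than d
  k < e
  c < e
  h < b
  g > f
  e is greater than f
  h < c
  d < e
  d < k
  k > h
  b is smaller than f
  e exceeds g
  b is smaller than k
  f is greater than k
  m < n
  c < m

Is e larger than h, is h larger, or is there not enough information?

h < b and b < c give h < c.
With c < m: h < b < c < m.
Then m < d extends the chain to d.
Then d < k extends the chain to k.
With k < f: h < b < c < m < d < k < f.
Then f < g extends the chain to g.
With g < e: h < b < c < m < d < k < f < g < e.
So e is larger.

e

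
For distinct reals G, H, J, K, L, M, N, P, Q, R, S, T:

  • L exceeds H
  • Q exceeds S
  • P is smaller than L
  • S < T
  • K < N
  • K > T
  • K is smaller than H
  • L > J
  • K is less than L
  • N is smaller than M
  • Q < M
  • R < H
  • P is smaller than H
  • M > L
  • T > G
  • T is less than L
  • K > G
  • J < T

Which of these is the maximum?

Chaining downward from M: directly below it, N, Q, L; then P, S, J, T, K, H; then G, R.
That covers every other element, and nothing is given above M, so M is the maximum.

M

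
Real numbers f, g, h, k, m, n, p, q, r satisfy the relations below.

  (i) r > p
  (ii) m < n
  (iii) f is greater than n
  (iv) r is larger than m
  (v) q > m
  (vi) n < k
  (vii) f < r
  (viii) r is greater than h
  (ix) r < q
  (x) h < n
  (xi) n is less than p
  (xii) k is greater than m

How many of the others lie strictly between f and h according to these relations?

The relations place h below f. An element lies strictly between them when it is forced above h and also forced below f.
Above h: {n, p, r, q, k}. Below f: {m, n}.
Intersection: {n} — 1.

1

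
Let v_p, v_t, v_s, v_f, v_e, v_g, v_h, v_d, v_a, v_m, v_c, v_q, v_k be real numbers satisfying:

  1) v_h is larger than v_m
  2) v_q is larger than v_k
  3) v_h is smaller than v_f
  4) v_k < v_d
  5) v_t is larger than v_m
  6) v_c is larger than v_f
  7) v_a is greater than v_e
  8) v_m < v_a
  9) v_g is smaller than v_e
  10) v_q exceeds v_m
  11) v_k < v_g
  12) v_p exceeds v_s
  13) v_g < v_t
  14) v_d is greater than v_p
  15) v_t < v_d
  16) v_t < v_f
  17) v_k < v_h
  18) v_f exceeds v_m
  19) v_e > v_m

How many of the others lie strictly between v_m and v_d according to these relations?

Chaining upward from v_m reaches: v_t, v_h, v_f, v_c, v_e, v_q, v_a.
Chaining downward from v_d reaches: v_s, v_k, v_g, v_t, v_p.
Strictly between v_m and v_d are those in both lists: v_t — 1 element.

1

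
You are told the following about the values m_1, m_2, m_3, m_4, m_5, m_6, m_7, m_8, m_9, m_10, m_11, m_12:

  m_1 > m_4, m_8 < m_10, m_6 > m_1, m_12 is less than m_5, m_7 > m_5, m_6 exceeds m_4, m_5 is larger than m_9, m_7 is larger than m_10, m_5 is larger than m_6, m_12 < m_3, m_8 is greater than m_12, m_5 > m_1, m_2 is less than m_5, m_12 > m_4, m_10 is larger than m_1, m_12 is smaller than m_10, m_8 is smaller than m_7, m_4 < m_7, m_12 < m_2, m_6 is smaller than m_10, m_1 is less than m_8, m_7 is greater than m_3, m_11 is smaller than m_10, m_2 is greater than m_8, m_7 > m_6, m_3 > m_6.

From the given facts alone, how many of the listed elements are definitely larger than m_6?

4

Directly above m_6: m_3, m_5, m_10, m_7.
Nothing else is reachable above m_6; 4 in all.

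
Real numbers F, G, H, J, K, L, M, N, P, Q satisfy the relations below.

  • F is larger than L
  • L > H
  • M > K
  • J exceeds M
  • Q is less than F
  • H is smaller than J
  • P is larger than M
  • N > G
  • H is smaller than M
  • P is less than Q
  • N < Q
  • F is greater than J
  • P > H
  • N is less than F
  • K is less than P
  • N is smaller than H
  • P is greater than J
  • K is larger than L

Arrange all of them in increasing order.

The consecutive links are each given: G < N; N < H; H < L; L < K; K < M; M < J; J < P; P < Q; Q < F.

G < N < H < L < K < M < J < P < Q < F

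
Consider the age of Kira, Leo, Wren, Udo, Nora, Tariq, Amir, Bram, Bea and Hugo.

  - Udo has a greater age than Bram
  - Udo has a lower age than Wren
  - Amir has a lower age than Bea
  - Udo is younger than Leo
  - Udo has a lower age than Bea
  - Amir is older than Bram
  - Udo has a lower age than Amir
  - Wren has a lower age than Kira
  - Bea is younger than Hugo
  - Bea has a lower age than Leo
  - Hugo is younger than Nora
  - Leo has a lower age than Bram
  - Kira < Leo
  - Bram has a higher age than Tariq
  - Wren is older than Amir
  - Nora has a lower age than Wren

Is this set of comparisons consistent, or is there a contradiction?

inconsistent

Chaining the given relations yields Bram < Udo < Amir < Bea < Hugo < Nora < Wren < Kira < Leo, so Bram < Leo. But one relation states Leo < Bram. These cannot both hold.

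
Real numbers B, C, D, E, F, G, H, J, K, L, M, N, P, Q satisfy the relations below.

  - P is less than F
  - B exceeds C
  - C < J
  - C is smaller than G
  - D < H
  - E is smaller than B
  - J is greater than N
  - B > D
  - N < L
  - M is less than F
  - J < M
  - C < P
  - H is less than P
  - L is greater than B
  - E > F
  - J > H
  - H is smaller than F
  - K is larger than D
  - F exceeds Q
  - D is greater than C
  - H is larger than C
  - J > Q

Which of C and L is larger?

L

C < H and H < P give C < P.
With P < F: C < H < P < F.
Then F < E extends the chain to E.
Then E < B extends the chain to B.
With B < L: C < H < P < F < E < B < L.
So C < L; L is the larger of the two.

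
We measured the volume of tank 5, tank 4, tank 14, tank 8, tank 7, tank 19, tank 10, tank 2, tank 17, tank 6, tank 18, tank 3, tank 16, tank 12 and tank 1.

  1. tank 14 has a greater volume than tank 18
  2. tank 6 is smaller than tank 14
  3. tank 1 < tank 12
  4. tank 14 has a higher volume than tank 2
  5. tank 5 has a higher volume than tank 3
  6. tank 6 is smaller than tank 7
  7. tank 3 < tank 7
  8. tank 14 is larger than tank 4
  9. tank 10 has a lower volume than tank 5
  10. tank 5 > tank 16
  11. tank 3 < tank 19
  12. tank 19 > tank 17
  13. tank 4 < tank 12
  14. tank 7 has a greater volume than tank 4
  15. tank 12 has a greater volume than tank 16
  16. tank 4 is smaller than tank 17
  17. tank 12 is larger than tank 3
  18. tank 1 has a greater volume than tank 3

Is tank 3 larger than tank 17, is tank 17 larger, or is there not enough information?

Following every chain through tank 3: above tank 3 we get tank 7, tank 5, tank 19, tank 1, tank 12.
tank 17 is not reached, and no chain runs the other way from tank 17 to tank 3.
So the given relations leave the order of tank 3 and tank 17 undetermined.

undetermined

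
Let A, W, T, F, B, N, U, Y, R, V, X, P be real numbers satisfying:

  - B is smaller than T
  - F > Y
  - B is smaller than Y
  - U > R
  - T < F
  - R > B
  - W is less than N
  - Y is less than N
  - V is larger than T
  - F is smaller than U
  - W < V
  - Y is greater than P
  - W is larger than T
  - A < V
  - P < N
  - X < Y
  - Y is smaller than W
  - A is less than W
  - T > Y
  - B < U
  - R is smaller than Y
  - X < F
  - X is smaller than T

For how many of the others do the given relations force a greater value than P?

Directly above P: Y, N.
One step further: T, F, W (5 so far).
One step further: V, U (7 so far).
Nothing else is reachable above P; 7 in all.

7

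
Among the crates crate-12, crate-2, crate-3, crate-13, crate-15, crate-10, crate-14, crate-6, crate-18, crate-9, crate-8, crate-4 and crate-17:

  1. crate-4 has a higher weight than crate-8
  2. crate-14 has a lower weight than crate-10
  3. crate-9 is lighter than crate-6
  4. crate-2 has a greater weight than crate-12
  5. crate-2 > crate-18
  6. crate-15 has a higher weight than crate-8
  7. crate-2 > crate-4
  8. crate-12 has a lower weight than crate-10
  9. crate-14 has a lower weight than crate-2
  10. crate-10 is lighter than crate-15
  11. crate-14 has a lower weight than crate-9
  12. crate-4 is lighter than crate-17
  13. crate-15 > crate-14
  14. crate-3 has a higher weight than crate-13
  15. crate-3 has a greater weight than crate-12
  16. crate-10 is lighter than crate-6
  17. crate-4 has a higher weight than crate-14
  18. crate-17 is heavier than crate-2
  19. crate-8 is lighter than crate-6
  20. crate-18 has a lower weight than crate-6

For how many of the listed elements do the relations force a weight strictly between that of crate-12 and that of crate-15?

1

Chaining upward from crate-12 reaches: crate-10, crate-2, crate-17, crate-3, crate-6.
Chaining downward from crate-15 reaches: crate-8, crate-14, crate-10.
Strictly between crate-12 and crate-15 are those in both lists: crate-10 — 1 element.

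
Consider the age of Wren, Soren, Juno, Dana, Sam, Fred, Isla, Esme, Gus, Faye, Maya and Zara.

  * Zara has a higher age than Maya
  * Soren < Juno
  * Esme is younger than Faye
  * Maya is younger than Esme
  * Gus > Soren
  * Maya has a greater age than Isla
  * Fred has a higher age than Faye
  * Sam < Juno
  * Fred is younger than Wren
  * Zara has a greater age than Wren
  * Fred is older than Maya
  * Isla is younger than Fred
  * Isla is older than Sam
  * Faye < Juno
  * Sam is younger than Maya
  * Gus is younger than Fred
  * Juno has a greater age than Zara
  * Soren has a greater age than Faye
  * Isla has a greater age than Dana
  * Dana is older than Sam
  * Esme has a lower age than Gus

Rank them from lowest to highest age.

Sam < Dana < Isla < Maya < Esme < Faye < Soren < Gus < Fred < Wren < Zara < Juno

Each adjacent pair is fixed by a given relation: Sam < Dana; Dana < Isla; Isla < Maya; Maya < Esme; Esme < Faye; Faye < Soren; Soren < Gus; Gus < Fred; Fred < Wren; Wren < Zara; Zara < Juno. Chaining them end to end gives the full order.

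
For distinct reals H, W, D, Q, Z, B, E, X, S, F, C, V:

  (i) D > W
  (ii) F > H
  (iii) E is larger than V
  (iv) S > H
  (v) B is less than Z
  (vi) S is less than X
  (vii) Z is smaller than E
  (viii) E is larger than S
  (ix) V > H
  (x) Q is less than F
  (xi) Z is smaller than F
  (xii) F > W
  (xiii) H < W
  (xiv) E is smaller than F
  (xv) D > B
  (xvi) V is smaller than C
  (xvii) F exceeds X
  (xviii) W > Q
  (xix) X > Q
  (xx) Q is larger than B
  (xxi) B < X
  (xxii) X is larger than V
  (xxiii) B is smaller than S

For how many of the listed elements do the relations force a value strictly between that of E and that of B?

The relations place B below E. An element lies strictly between them when it is forced above B and also forced below E.
Above B: {S, Q, W, D, X, Z, F}. Below E: {H, V, S, Z}.
Intersection: {S, Z} — 2.

2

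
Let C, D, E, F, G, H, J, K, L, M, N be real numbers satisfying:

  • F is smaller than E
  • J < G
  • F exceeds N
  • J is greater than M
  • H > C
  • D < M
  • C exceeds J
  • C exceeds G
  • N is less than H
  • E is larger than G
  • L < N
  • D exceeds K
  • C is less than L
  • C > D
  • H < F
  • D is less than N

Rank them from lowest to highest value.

Nothing is placed below K, so it is least; from there K < D; D < M; M < J; J < G; G < C; C < L; L < N; N < H; H < F; F < E, each given directly.

K < D < M < J < G < C < L < N < H < F < E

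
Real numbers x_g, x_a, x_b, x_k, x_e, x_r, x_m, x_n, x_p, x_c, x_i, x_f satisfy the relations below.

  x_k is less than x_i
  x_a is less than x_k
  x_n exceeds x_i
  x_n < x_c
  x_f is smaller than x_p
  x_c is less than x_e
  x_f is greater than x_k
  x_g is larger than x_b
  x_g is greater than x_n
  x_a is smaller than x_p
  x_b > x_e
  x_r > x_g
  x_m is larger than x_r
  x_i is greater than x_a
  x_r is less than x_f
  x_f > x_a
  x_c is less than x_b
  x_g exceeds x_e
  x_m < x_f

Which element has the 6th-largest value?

x_b

Piecing the relations together gives one ordering: x_a < x_k < x_i < x_n < x_c < x_e < x_b < x_g < x_r < x_m < x_f < x_p.
Counting 6 from the largest end gives x_b.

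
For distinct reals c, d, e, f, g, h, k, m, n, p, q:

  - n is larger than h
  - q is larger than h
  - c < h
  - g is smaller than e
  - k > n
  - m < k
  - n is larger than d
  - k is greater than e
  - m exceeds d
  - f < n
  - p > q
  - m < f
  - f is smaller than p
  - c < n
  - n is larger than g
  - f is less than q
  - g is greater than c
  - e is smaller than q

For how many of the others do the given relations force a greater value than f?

The elements the relations force above f are q, n, k, p — no chain reaches any other.
That is 4.

4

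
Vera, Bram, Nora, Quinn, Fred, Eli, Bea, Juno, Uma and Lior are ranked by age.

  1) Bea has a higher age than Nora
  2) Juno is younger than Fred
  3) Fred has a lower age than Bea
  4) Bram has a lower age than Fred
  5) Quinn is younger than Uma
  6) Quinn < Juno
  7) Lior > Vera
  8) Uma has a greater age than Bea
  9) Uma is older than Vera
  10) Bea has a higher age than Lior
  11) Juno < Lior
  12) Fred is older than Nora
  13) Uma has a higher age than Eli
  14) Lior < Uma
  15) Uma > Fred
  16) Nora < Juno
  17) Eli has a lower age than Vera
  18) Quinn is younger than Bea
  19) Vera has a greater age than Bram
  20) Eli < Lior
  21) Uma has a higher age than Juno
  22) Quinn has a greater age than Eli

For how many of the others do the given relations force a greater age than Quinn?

5

Directly above Quinn: Juno, Bea, Uma.
One step further: Fred, Lior (5 so far).
No other element is forced above Quinn by the given relations, so the count is 5.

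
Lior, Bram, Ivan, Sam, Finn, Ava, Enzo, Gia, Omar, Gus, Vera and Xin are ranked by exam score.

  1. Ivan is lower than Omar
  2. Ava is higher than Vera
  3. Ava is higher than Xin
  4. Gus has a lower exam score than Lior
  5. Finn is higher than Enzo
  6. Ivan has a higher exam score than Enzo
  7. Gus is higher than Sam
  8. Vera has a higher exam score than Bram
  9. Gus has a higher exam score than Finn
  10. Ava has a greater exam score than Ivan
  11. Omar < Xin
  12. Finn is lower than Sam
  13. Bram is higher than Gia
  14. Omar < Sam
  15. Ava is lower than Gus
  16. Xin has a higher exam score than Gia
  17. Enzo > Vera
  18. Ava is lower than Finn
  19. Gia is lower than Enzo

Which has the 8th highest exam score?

Ivan

The consecutive relations fix a unique order: Gia < Bram < Vera < Enzo < Ivan < Omar < Xin < Ava < Finn < Sam < Gus < Lior.
The 8th largest is Ivan.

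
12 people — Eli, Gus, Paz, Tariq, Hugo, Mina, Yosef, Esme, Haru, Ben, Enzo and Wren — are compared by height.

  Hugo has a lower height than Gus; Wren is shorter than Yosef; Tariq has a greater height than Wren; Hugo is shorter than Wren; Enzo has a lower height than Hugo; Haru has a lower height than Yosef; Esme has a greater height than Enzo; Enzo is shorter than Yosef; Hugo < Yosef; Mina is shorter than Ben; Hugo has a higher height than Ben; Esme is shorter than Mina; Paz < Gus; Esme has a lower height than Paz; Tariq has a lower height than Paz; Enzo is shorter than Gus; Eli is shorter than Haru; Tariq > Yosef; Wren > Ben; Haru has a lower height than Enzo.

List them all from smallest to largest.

Each adjacent pair is fixed by a given relation: Eli < Haru; Haru < Enzo; Enzo < Esme; Esme < Mina; Mina < Ben; Ben < Hugo; Hugo < Wren; Wren < Yosef; Yosef < Tariq; Tariq < Paz; Paz < Gus. Chaining them end to end gives the full order.

Eli < Haru < Enzo < Esme < Mina < Ben < Hugo < Wren < Yosef < Tariq < Paz < Gus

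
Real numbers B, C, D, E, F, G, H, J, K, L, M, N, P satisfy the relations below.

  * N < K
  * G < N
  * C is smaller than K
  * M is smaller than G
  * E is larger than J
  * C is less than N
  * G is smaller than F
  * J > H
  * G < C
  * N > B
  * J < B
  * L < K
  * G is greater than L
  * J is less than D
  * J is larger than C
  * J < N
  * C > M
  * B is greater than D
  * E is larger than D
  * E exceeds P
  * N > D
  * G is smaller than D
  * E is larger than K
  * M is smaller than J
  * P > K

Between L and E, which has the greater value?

The relevant relations are L < G; G < C; C < J; J < D; D < B; B < N; N < K; K < P; P < E.
Chaining these gives L < G < C < J < D < B < N < K < P < E.
So L < E; E is the larger of the two.

E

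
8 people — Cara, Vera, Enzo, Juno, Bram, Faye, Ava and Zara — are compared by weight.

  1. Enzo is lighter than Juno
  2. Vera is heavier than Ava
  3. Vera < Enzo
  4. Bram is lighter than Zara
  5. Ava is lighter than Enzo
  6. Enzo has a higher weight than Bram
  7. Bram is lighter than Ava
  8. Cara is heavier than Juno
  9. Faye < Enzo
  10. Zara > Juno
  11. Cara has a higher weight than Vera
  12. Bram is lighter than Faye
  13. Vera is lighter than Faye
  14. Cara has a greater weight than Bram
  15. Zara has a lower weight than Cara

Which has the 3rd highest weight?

Chaining the given pairs: Bram < Ava < Vera < Faye < Enzo < Juno < Zara < Cara.
Counting 3 from the largest end gives Juno.

Juno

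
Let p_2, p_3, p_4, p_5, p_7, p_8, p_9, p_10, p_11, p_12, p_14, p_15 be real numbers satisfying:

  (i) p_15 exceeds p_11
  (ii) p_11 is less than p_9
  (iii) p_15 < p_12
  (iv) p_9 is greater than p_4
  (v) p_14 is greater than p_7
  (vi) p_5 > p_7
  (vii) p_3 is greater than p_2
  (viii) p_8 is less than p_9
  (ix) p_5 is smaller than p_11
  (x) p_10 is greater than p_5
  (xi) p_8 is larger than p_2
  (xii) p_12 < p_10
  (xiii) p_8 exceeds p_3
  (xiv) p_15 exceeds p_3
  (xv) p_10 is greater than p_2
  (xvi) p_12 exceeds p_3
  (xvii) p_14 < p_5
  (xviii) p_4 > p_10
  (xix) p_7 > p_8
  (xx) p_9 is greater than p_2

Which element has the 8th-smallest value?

Chaining the given pairs: p_2 < p_3 < p_8 < p_7 < p_14 < p_5 < p_11 < p_15 < p_12 < p_10 < p_4 < p_9.
Counting 8 from the smallest end gives p_15.

p_15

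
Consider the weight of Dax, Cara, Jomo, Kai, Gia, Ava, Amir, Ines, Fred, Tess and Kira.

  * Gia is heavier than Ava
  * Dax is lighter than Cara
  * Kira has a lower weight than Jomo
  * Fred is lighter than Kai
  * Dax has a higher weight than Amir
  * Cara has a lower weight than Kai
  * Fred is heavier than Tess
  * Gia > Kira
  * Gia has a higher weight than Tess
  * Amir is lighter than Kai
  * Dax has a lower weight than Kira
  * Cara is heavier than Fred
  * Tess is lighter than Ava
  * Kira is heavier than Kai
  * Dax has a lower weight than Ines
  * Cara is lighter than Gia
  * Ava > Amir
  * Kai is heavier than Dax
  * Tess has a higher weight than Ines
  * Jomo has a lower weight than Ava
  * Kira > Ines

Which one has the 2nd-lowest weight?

Piecing the relations together gives one ordering: Amir < Dax < Ines < Tess < Fred < Cara < Kai < Kira < Jomo < Ava < Gia.
The 2nd smallest is Dax.

Dax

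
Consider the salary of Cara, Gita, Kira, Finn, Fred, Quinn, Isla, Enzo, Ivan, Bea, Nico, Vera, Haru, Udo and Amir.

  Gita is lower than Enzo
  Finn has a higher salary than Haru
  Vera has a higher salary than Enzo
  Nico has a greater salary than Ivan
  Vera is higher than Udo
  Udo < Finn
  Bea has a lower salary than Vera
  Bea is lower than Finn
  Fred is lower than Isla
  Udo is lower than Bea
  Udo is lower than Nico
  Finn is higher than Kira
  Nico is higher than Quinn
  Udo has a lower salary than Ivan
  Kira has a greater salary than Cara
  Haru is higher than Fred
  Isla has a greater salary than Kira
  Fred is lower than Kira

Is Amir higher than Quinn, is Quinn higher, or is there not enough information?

Following every chain through Amir: nothing is chained to Amir.
Quinn is not reached, and no chain runs the other way from Quinn to Amir.
So the given relations leave the order of Amir and Quinn undetermined.

undetermined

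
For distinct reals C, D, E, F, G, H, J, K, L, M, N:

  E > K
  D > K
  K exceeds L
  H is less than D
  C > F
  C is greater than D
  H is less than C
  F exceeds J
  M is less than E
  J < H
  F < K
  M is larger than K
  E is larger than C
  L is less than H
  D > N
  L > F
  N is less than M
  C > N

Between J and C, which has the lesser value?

The relevant relations are J < F; F < L; L < H; H < D; D < C.
Together: J < F < L < H < D < C.
So J < C; J is the smaller of the two.

J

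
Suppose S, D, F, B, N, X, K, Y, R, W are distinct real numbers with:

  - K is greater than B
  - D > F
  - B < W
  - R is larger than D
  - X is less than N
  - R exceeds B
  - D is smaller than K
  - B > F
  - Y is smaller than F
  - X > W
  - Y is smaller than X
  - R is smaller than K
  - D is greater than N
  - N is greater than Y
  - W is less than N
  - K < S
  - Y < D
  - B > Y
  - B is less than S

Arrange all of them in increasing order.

The consecutive links are each given: Y < F; F < B; B < W; W < X; X < N; N < D; D < R; R < K; K < S.

Y < F < B < W < X < N < D < R < K < S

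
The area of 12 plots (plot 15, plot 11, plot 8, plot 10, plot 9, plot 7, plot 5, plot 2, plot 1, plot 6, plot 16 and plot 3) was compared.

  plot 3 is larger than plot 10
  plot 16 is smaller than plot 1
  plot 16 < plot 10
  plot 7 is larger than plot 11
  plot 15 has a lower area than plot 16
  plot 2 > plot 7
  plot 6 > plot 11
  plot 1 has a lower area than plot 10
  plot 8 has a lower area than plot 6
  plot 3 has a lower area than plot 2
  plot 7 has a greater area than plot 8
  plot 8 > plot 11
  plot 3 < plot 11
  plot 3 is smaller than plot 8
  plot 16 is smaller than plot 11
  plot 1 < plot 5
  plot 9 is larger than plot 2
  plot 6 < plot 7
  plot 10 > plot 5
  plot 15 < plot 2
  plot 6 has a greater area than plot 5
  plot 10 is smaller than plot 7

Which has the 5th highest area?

The consecutive relations fix a unique order: plot 15 < plot 16 < plot 1 < plot 5 < plot 10 < plot 3 < plot 11 < plot 8 < plot 6 < plot 7 < plot 2 < plot 9.
The 5th largest is plot 8.

plot 8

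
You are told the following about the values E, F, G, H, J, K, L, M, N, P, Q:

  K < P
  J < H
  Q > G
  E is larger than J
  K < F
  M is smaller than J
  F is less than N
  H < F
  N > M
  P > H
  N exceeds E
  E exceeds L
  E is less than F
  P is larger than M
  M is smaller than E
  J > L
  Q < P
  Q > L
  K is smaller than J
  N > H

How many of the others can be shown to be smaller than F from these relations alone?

6

Directly below F: K, E, H.
One step further: M, L, J (6 so far).
Nothing else is reachable below F; 6 in all.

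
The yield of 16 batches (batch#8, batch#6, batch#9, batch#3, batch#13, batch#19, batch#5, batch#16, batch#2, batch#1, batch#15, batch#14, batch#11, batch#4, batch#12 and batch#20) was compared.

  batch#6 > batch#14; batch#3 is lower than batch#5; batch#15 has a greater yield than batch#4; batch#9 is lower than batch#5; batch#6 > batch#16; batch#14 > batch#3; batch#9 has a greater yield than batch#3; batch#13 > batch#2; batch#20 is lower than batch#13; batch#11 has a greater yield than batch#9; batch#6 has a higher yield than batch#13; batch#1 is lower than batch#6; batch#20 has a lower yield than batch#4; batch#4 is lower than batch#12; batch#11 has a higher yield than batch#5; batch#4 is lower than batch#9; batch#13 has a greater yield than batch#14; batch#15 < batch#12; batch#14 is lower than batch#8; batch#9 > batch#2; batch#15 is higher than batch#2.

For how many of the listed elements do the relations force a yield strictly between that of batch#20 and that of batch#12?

2

The relations place batch#20 below batch#12. An element lies strictly between them when it is forced above batch#20 and also forced below batch#12.
Above batch#20: {batch#4, batch#15, batch#9, batch#5, batch#11, batch#13, batch#6}. Below batch#12: {batch#2, batch#4, batch#15}.
Intersection: {batch#4, batch#15} — 2.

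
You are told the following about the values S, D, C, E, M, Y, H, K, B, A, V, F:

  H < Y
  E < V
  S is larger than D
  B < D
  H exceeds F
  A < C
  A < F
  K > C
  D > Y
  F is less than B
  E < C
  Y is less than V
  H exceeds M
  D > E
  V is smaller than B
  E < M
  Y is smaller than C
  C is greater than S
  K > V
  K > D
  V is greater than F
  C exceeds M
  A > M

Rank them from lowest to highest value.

The consecutive links are each given: E < M; M < A; A < F; F < H; H < Y; Y < V; V < B; B < D; D < S; S < C; C < K.

E < M < A < F < H < Y < V < B < D < S < C < K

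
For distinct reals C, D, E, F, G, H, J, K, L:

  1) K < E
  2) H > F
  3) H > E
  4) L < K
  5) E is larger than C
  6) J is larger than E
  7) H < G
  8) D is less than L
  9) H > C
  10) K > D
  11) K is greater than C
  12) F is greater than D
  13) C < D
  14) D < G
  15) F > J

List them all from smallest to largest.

C < D < L < K < E < J < F < H < G

Nothing is placed below C, so it is least; from there C < D; D < L; L < K; K < E; E < J; J < F; F < H; H < G, each given directly.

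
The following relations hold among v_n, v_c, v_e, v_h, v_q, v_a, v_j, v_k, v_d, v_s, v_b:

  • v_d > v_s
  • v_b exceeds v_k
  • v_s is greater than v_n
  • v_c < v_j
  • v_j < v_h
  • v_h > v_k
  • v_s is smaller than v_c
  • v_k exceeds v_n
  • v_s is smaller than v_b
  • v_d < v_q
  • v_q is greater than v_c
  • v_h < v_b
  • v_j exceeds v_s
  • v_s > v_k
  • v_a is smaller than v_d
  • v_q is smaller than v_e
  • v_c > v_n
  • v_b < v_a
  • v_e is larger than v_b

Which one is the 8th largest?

v_c

Piecing the relations together gives one ordering: v_n < v_k < v_s < v_c < v_j < v_h < v_b < v_a < v_d < v_q < v_e.
The 8th largest is v_c.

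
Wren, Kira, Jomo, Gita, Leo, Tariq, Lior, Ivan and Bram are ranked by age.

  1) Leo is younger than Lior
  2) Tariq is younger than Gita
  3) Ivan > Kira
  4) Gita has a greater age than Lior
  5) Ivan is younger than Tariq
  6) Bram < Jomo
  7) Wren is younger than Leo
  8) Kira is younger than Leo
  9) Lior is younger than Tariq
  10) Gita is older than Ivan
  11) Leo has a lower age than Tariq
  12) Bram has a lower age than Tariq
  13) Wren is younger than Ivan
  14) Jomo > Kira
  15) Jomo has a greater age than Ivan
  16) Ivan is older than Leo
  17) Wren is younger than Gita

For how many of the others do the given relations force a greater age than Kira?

6

The elements the relations force above Kira are Leo, Lior, Ivan, Tariq, Jomo, Gita — no chain reaches any other.
That is 6.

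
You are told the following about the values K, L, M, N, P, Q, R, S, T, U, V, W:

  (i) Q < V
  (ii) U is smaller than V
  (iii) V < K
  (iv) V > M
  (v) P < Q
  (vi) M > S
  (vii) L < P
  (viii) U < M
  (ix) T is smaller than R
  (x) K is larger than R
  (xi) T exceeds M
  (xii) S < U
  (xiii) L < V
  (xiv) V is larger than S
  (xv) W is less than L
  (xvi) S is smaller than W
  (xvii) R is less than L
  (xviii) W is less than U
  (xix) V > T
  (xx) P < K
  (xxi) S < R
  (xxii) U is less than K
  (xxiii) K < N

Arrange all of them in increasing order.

The consecutive links are each given: S < W; W < U; U < M; M < T; T < R; R < L; L < P; P < Q; Q < V; V < K; K < N.

S < W < U < M < T < R < L < P < Q < V < K < N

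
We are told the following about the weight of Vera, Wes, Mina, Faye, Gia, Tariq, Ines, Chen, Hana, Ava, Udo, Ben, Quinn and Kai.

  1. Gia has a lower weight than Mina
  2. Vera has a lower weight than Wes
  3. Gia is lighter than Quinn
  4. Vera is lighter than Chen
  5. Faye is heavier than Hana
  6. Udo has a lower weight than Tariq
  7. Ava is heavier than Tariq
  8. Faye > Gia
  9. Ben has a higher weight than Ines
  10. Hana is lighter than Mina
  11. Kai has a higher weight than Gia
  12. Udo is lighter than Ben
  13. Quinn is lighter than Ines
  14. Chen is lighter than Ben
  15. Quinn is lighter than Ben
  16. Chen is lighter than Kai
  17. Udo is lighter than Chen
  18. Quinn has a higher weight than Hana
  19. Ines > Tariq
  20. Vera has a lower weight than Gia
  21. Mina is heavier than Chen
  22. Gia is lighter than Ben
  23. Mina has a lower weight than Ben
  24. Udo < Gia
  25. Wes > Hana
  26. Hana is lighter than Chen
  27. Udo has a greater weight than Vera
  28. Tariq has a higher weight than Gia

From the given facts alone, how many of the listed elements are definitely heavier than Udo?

Directly above Udo: Gia, Tariq, Chen, Ben.
One step further: Ava, Quinn, Faye, Ines, Kai, Mina (10 so far).
No other element is forced above Udo by the given relations, so the count is 10.

10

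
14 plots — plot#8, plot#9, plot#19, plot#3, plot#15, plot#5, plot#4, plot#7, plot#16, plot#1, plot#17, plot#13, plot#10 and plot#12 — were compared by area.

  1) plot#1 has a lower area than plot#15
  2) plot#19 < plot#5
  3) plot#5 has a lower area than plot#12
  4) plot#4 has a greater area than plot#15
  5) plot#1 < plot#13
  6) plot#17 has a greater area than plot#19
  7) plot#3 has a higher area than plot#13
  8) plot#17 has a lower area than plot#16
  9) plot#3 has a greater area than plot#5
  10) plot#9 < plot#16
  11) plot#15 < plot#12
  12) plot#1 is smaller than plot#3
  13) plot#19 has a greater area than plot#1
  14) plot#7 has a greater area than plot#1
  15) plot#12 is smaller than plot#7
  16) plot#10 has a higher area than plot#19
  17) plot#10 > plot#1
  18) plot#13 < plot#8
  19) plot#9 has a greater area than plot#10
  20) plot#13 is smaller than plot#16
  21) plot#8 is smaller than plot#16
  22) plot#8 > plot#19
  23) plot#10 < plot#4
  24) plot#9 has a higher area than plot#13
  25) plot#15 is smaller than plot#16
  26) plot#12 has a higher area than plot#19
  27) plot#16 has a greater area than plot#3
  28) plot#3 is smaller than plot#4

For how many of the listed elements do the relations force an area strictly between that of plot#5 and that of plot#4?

1

Chaining upward from plot#5 reaches: plot#3, plot#12, plot#7, plot#16.
Chaining downward from plot#4 reaches: plot#1, plot#19, plot#13, plot#10, plot#3, plot#15.
Strictly between plot#5 and plot#4 are those in both lists: plot#3 — 1 element.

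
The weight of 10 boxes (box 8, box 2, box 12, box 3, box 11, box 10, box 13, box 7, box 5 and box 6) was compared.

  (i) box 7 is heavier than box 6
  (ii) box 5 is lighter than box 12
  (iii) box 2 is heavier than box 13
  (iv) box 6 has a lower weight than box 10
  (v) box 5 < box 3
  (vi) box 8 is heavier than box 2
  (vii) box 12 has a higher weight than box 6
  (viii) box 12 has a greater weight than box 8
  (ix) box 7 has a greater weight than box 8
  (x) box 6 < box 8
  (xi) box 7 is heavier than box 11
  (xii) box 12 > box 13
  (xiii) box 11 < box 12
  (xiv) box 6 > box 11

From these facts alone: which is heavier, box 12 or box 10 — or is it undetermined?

Following every chain through box 10: below box 10 we get box 11, box 6.
box 12 is not reached, and no chain runs the other way from box 12 to box 10.
So the given relations leave the order of box 10 and box 12 undetermined.

undetermined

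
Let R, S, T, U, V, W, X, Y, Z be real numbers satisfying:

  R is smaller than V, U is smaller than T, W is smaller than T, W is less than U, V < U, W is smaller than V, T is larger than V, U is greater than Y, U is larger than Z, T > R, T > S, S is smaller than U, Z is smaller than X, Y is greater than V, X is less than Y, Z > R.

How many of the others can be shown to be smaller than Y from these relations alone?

5

From Y the given relations immediately reach X, V.
From those, W, R, Z — 5 in total.
Nothing else is reachable below Y; 5 in all.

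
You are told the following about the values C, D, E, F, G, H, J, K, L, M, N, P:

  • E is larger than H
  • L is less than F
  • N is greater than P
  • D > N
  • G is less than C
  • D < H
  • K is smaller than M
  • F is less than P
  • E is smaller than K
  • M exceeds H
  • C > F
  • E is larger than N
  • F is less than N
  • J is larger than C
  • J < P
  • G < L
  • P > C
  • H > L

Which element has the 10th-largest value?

Piecing the relations together gives one ordering: G < L < F < C < J < P < N < D < H < E < K < M.
The 10th largest is F.

F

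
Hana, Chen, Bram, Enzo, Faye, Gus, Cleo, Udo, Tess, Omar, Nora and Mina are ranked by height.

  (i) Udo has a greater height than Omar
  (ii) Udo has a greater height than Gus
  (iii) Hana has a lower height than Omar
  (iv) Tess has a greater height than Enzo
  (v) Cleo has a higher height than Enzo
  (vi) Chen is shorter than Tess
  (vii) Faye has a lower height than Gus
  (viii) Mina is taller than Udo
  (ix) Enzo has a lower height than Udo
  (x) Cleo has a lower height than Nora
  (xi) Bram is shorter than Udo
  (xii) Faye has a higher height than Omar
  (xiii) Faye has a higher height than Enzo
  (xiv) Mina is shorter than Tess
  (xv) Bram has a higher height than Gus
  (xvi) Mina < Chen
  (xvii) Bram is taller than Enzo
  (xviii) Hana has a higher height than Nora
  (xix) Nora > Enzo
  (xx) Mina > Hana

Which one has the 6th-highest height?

Gus

The consecutive relations fix a unique order: Enzo < Cleo < Nora < Hana < Omar < Faye < Gus < Bram < Udo < Mina < Chen < Tess.
Counting 6 from the largest end gives Gus.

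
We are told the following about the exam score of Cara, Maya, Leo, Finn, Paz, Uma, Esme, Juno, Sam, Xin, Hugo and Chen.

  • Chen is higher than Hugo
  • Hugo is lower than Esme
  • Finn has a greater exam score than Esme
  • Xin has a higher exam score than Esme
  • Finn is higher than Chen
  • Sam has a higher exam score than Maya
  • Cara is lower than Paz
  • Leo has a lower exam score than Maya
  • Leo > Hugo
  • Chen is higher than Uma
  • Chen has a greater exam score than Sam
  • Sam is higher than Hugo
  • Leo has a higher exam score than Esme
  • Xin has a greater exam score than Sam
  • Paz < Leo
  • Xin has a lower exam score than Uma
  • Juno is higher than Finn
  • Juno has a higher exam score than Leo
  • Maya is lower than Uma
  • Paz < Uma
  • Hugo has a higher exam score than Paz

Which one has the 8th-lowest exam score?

Xin

Piecing the relations together gives one ordering: Cara < Paz < Hugo < Esme < Leo < Maya < Sam < Xin < Uma < Chen < Finn < Juno.
The 8th smallest is Xin.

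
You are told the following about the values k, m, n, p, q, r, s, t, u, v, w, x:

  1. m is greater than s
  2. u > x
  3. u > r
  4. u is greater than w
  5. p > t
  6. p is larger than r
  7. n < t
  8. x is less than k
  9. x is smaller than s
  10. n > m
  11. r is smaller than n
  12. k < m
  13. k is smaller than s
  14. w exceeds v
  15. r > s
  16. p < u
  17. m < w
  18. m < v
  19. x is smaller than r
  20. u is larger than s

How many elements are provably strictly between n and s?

2

Chaining upward from s reaches: m, v, w, r, t, p, u.
Chaining downward from n reaches: x, k, m, r.
Strictly between s and n are those in both lists: m, r — 2 elements.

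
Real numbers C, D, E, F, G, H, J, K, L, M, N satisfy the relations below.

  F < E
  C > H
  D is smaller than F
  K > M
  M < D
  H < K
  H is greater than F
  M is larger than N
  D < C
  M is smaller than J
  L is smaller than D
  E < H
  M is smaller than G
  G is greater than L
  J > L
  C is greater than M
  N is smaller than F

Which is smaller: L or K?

L

Link the given pairs in sequence: L < D; D < F; F < E; E < H; H < K.
Chaining these gives L < D < F < E < H < K.
So L < K; L is the smaller of the two.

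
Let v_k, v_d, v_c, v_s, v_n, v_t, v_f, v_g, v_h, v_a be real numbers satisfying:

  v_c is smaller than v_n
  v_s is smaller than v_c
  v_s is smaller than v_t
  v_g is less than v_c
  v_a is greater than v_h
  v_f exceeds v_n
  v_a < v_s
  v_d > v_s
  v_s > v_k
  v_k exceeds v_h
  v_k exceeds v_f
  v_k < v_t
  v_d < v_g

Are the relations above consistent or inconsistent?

We have v_k < v_s stated directly, yet also v_s < v_d < v_g < v_c < v_n < v_f < v_k by chaining the others — so v_s < v_k. Contradiction.

inconsistent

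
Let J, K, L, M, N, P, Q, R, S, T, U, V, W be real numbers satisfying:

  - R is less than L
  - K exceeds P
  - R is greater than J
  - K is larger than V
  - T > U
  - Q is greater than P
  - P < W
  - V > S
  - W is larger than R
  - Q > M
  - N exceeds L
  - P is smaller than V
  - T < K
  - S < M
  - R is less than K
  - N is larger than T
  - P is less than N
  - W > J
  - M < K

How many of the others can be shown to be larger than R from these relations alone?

4

The elements the relations force above R are K, L, N, W — no chain reaches any other.
That is 4.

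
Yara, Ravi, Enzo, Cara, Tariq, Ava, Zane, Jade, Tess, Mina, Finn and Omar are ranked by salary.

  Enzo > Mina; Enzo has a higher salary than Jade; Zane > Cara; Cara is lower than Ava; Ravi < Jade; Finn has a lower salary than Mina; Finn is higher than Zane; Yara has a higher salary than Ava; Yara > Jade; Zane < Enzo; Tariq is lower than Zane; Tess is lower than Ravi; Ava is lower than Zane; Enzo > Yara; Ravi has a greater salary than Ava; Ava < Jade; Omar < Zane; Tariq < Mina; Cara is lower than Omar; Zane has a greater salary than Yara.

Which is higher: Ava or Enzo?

Enzo

The relevant relations are Ava < Jade; Jade < Yara; Yara < Zane; Zane < Finn; Finn < Mina; Mina < Enzo.
Chaining these gives Ava < Jade < Yara < Zane < Finn < Mina < Enzo.
So Ava < Enzo; Enzo is the higher of the two.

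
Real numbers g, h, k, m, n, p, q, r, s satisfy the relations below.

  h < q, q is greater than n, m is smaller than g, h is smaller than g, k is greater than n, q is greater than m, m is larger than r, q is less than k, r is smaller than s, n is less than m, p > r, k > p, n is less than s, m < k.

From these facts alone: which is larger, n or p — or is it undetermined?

Following every chain through n: above n we get m, q, g, k, s.
p is not reached, and no chain runs the other way from p to n.
So the given relations leave the order of n and p undetermined.

undetermined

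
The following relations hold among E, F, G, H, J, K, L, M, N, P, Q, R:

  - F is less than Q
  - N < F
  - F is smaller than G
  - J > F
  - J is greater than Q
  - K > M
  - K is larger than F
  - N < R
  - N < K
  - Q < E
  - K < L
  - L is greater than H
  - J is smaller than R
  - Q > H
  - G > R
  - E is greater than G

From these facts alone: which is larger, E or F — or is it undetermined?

The relevant relations are F < Q; Q < J; J < R; R < G; G < E.
Together: F < Q < J < R < G < E.
So E is larger.

E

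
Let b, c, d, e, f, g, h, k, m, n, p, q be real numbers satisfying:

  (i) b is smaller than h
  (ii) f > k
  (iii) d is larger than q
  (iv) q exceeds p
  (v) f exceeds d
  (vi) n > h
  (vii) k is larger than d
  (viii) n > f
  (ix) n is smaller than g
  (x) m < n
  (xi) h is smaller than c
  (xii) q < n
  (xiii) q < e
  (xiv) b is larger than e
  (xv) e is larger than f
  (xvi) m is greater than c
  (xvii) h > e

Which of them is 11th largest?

q

Chaining the given pairs: p < q < d < k < f < e < b < h < c < m < n < g.
The 11th largest is q.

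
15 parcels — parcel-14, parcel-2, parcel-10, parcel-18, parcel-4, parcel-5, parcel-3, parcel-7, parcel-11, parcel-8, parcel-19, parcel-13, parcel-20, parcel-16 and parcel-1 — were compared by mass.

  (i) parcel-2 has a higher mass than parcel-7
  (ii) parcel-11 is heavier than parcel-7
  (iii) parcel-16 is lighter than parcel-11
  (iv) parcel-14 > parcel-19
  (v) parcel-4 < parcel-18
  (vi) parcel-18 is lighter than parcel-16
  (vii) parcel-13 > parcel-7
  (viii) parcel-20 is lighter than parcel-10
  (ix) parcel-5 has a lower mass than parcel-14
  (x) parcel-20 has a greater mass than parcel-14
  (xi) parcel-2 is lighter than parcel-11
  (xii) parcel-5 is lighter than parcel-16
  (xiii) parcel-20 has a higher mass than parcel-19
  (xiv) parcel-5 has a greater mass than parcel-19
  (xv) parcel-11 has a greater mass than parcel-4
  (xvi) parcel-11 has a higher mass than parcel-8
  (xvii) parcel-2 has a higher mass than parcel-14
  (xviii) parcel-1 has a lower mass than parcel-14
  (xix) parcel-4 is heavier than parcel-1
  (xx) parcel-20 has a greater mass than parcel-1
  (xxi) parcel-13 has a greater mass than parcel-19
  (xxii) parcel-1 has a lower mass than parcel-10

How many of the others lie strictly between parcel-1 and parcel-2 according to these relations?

1

Chaining upward from parcel-1 reaches: parcel-4, parcel-18, parcel-14, parcel-16, parcel-20, parcel-10, parcel-11.
Chaining downward from parcel-2 reaches: parcel-19, parcel-5, parcel-14, parcel-7.
Strictly between parcel-1 and parcel-2 are those in both lists: parcel-14 — 1 element.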